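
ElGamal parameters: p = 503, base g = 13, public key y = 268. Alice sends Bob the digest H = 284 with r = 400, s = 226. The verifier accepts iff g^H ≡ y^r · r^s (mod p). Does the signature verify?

Left side g^H mod p:
Squares mod 503: 13^1≡13, 13^2≡169, 13^4≡393, 13^8≡28, 13^16≡281, 13^32≡493, 13^64≡100, 13^128≡443, 13^256≡79
284 = 256 + 16 + 8 + 4, so 13^284 ≡ 79·281·28·393 ≡ 373 (mod 503)
Right side y^r · r^s mod p:
Squares mod 503: 268^1≡268, 268^2≡398, 268^4≡462, 268^8≡172, 268^16≡410, 268^32≡98, 268^64≡47, 268^128≡197, 268^256≡78
400 = 256 + 128 + 16, so 268^400 ≡ 78·197·410 ≡ 488 (mod 503)
Squares mod 503: 400^1≡400, 400^2≡46, 400^4≡104, 400^8≡253, 400^16≡128, 400^32≡288, 400^64≡452, 400^128≡86
226 = 128 + 64 + 32 + 2, so 400^226 ≡ 86·452·288·46 ≡ 329 (mod 503)
488·329 = 160552 ≡ 95 (mod 503)
373 ≠ 95, so verification fails.

does not verify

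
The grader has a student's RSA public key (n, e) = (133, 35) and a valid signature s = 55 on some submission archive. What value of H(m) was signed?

104

Squares mod 133: s^1≡55, s^2≡99, s^4≡92, s^8≡85, s^16≡43, s^32≡120
35 = 32 + 2 + 1, so s^35 ≡ 120·99·55 ≡ 104 (mod 133)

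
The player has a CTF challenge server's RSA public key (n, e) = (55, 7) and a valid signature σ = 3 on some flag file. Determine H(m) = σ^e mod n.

42

σ^2 ≡ 3^2 = 9
σ^4 ≡ 9^2 = 81 ≡ 26
7 = 4 + 2 + 1, so σ^7 ≡ 26·9·3 ≡ 42 (mod 55)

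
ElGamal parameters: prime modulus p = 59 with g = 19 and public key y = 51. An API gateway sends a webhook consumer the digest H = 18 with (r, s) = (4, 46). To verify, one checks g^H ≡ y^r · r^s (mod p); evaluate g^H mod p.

19^18 mod 59 = 26

26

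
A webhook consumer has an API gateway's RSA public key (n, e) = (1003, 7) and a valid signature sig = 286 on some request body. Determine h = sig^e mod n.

397

sig^2 ≡ 286^2 = 81796 ≡ 553
sig^4 ≡ 553^2 = 305809 ≡ 897
7 = 4 + 2 + 1, so sig^7 ≡ 897·553·286 ≡ 397 (mod 1003)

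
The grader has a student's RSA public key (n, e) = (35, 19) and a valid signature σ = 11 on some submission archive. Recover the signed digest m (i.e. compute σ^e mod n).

σ^19 mod 35 = 11

11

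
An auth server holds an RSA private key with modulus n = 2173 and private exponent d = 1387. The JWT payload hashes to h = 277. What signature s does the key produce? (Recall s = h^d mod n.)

h^2 ≡ 277^2 = 76729 ≡ 674
h^4 ≡ 674^2 = 454276 ≡ 119
h^8 ≡ 119^2 = 14161 ≡ 1123
h^16 ≡ 1123^2 = 1261129 ≡ 789
h^32 ≡ 789^2 = 622521 ≡ 1043
h^64 ≡ 1043^2 = 1087849 ≡ 1349
h^128 ≡ 1349^2 = 1819801 ≡ 1000
h^256 ≡ 1000^2 = 1000000 ≡ 420
h^512 ≡ 420^2 = 176400 ≡ 387
h^1024 ≡ 387^2 = 149769 ≡ 2005
1387 = 1024 + 256 + 64 + 32 + 8 + 2 + 1, so h^1387 ≡ 2005·420·1349·1043·1123·674·277 ≡ 1417 (mod 2173)

1417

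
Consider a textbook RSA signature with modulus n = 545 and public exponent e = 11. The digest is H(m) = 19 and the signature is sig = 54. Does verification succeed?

passes

sig^2 ≡ 54^2 = 2916 ≡ 191
sig^4 ≡ 191^2 = 36481 ≡ 511
sig^8 ≡ 511^2 = 261121 ≡ 66
11 = 8 + 2 + 1, so sig^11 ≡ 66·191·54 ≡ 19 (mod 545)
Since 19 equals the digest 19, verification succeeds.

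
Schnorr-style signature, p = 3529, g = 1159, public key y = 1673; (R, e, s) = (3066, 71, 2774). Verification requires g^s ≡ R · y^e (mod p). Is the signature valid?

g^s mod p:
1159^2 = 1343281 ≡ 2261
1159^4 ≡ 2261^2 = 5112121 ≡ 2129
1159^8 ≡ 2129^2 = 4532641 ≡ 1405
1159^16 ≡ 1405^2 = 1974025 ≡ 1314
1159^32 ≡ 1314^2 = 1726596 ≡ 915
1159^64 ≡ 915^2 = 837225 ≡ 852
1159^128 ≡ 852^2 = 725904 ≡ 2459
1159^256 ≡ 2459^2 = 6046681 ≡ 1504
1159^512 ≡ 1504^2 = 2262016 ≡ 3456
1159^1024 ≡ 3456^2 = 11943936 ≡ 1800
1159^2048 ≡ 1800^2 = 3240000 ≡ 378
2774 = 2048 + 512 + 128 + 64 + 16 + 4 + 2, so 1159^2774 ≡ 378·3456·2459·852·1314·2129·2261 ≡ 45 (mod 3529)
R · y^e mod p:
1673^2 = 2798929 ≡ 432
1673^4 ≡ 432^2 = 186624 ≡ 3116
1673^8 ≡ 3116^2 = 9709456 ≡ 1177
1673^16 ≡ 1177^2 = 1385329 ≡ 1961
1673^32 ≡ 1961^2 = 3845521 ≡ 2440
1673^64 ≡ 2440^2 = 5953600 ≡ 177
71 = 64 + 4 + 2 + 1, so 1673^71 ≡ 177·3116·432·1673 ≡ 1715 (mod 3529)
3066·1715 = 5258190 ≡ 3509 (mod 3529)
45 ≠ 3509; the check fails.

invalid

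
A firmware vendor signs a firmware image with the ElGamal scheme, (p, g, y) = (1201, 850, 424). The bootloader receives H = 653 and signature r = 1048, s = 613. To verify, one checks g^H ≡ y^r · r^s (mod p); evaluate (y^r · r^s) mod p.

13

Squares mod 1201: 424^1≡424, 424^2≡827, 424^4≡560, 424^8≡139, 424^16≡105, 424^32≡216, 424^64≡1018, 424^128≡1062, 424^256≡105, 424^512≡216, 424^1024≡1018
1048 = 1024 + 16 + 8, so 424^1048 ≡ 1018·105·139 ≡ 139 (mod 1201)
Squares mod 1201: 1048^1≡1048, 1048^2≡590, 1048^4≡1011, 1048^8≡70, 1048^16≡96, 1048^32≡809, 1048^64≡1137, 1048^128≡493, 1048^256≡447, 1048^512≡443
613 = 512 + 64 + 32 + 4 + 1, so 1048^613 ≡ 443·1137·809·1011·1048 ≡ 795 (mod 1201)
y^r · r^s ≡ 139·795 = 110505 ≡ 13 (mod 1201)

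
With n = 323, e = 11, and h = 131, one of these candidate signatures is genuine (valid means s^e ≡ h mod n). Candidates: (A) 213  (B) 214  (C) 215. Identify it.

Candidate A: Squares mod 323: 213^1≡213, 213^2≡149, 213^4≡237, 213^8≡290; 11 = 8 + 2 + 1, so 213^11 ≡ 290·149·213 ≡ 168 (mod 323)
Candidate B: Squares mod 323: 214^1≡214, 214^2≡253, 214^4≡55, 214^8≡118; 11 = 8 + 2 + 1, so 214^11 ≡ 118·253·214 ≡ 139 (mod 323)
Candidate C: Squares mod 323: 215^1≡215, 215^2≡36, 215^4≡4, 215^8≡16; 11 = 8 + 2 + 1, so 215^11 ≡ 16·36·215 ≡ 131 (mod 323)
  → matches h = 131

C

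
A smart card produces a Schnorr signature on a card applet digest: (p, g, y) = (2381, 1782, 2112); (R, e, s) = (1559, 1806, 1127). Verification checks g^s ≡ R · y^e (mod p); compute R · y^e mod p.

2112^2 = 4460544 ≡ 931
2112^4 ≡ 931^2 = 866761 ≡ 77
2112^8 ≡ 77^2 = 5929 ≡ 1167
2112^16 ≡ 1167^2 = 1361889 ≡ 2338
2112^32 ≡ 2338^2 = 5466244 ≡ 1849
2112^64 ≡ 1849^2 = 3418801 ≡ 2066
2112^128 ≡ 2066^2 = 4268356 ≡ 1604
2112^256 ≡ 1604^2 = 2572816 ≡ 1336
2112^512 ≡ 1336^2 = 1784896 ≡ 1527
2112^1024 ≡ 1527^2 = 2331729 ≡ 730
1806 = 1024 + 512 + 256 + 8 + 4 + 2, so 2112^1806 ≡ 730·1527·1336·1167·77·931 ≡ 1861 (mod 2381)
R · y^e ≡ 1559·1861 = 2901299 ≡ 1241 (mod 2381)

1241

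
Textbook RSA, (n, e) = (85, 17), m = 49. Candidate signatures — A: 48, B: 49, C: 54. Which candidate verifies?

Candidate A: Squares mod 85: 48^1≡48, 48^2≡9, 48^4≡81, 48^8≡16, 48^16≡1; 17 = 16 + 1, so 48^17 ≡ 1·48 ≡ 48 (mod 85)
Candidate B: Squares mod 85: 49^1≡49, 49^2≡21, 49^4≡16, 49^8≡1, 49^16≡1; 17 = 16 + 1, so 49^17 ≡ 1·49 ≡ 49 (mod 85)
  → matches m = 49
Candidate C: Squares mod 85: 54^1≡54, 54^2≡26, 54^4≡81, 54^8≡16, 54^16≡1; 17 = 16 + 1, so 54^17 ≡ 1·54 ≡ 54 (mod 85)

B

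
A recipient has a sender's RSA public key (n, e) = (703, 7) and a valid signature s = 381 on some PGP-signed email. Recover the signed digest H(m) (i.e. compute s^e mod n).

381

s^2 ≡ 381^2 = 145161 ≡ 343
s^4 ≡ 343^2 = 117649 ≡ 248
7 = 4 + 2 + 1, so s^7 ≡ 248·343·381 ≡ 381 (mod 703)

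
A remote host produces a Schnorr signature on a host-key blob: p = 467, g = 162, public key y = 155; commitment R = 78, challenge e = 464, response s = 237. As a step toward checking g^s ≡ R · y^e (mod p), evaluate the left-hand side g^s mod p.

Squares mod 467: 162^1≡162, 162^2≡92, 162^4≡58, 162^8≡95, 162^16≡152, 162^32≡221, 162^64≡273, 162^128≡276
237 = 128 + 64 + 32 + 8 + 4 + 1, so 162^237 ≡ 276·273·221·95·58·162 ≡ 409 (mod 467)

409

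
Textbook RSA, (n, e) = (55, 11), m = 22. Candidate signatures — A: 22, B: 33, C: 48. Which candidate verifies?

B

Candidate A: Squares mod 55: 22^1≡22, 22^2≡44, 22^4≡11, 22^8≡11; 11 = 8 + 2 + 1, so 22^11 ≡ 11·44·22 ≡ 33 (mod 55)
Candidate B: Squares mod 55: 33^1≡33, 33^2≡44, 33^4≡11, 33^8≡11; 11 = 8 + 2 + 1, so 33^11 ≡ 11·44·33 ≡ 22 (mod 55)
  → matches m = 22
Candidate C: Squares mod 55: 48^1≡48, 48^2≡49, 48^4≡36, 48^8≡31; 11 = 8 + 2 + 1, so 48^11 ≡ 31·49·48 ≡ 37 (mod 55)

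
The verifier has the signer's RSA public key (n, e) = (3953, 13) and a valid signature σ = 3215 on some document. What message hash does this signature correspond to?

1875

Squares mod 3953: σ^1≡3215, σ^2≡3083, σ^4≡1877, σ^8≡1006
13 = 8 + 4 + 1, so σ^13 ≡ 1006·1877·3215 ≡ 1875 (mod 3953)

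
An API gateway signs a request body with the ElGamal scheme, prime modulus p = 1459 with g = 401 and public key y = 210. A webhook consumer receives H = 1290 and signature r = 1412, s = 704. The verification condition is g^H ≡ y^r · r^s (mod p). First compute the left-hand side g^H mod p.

401^2 = 160801 ≡ 311
401^4 ≡ 311^2 = 96721 ≡ 427
401^8 ≡ 427^2 = 182329 ≡ 1413
401^16 ≡ 1413^2 = 1996569 ≡ 657
401^32 ≡ 657^2 = 431649 ≡ 1244
401^64 ≡ 1244^2 = 1547536 ≡ 996
401^128 ≡ 996^2 = 992016 ≡ 1355
401^256 ≡ 1355^2 = 1836025 ≡ 603
401^512 ≡ 603^2 = 363609 ≡ 318
401^1024 ≡ 318^2 = 101124 ≡ 453
1290 = 1024 + 256 + 8 + 2, so 401^1290 ≡ 453·603·1413·311 ≡ 667 (mod 1459)

667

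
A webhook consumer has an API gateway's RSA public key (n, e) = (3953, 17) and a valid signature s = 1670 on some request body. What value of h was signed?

Squares mod 3953: s^1≡1670, s^2≡2035, s^4≡2434, s^8≡2762, s^16≡3307
17 = 16 + 1, so s^17 ≡ 3307·1670 ≡ 349 (mod 3953)

349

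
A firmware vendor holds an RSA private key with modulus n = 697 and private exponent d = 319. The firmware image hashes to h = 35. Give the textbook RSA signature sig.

239

h^319 mod 697 = 239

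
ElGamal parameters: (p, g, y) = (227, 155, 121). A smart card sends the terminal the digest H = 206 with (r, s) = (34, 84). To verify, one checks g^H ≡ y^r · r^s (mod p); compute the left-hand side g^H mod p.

101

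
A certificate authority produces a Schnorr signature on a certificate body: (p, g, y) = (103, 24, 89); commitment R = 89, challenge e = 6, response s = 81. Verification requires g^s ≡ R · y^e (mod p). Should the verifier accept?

g^s mod p:
24^2 = 576 ≡ 61
24^4 ≡ 61^2 = 3721 ≡ 13
24^8 ≡ 13^2 = 169 ≡ 66
24^16 ≡ 66^2 = 4356 ≡ 30
24^32 ≡ 30^2 = 900 ≡ 76
24^64 ≡ 76^2 = 5776 ≡ 8
81 = 64 + 16 + 1, so 24^81 ≡ 8·30·24 ≡ 95 (mod 103)
R · y^e mod p:
89^2 = 7921 ≡ 93
89^4 ≡ 93^2 = 8649 ≡ 100
6 = 4 + 2, so 89^6 ≡ 100·93 ≡ 30 (mod 103)
89·30 = 2670 ≡ 95 (mod 103)
95 ≡ 95 (mod 103); signature holds.

accept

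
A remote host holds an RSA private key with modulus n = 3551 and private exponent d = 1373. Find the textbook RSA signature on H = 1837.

2310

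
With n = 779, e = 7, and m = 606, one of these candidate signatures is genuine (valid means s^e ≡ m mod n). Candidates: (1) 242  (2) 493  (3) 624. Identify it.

Candidate 1: Squares mod 779: 242^1≡242, 242^2≡139, 242^4≡625; 7 = 4 + 2 + 1, so 242^7 ≡ 625·139·242 ≡ 98 (mod 779)
Candidate 2: Squares mod 779: 493^1≡493, 493^2≡1, 493^4≡1; 7 = 4 + 2 + 1, so 493^7 ≡ 1·1·493 ≡ 493 (mod 779)
Candidate 3: Squares mod 779: 624^1≡624, 624^2≡655, 624^4≡575; 7 = 4 + 2 + 1, so 624^7 ≡ 575·655·624 ≡ 606 (mod 779)
  → matches m = 606

3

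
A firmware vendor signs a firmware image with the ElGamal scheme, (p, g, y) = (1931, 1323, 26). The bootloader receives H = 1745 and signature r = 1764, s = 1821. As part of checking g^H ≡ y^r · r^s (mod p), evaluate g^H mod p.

873

1323^2 = 1750329 ≡ 843
1323^4 ≡ 843^2 = 710649 ≡ 41
1323^8 ≡ 41^2 = 1681
1323^16 ≡ 1681^2 = 2825761 ≡ 708
1323^32 ≡ 708^2 = 501264 ≡ 1135
1323^64 ≡ 1135^2 = 1288225 ≡ 248
1323^128 ≡ 248^2 = 61504 ≡ 1643
1323^256 ≡ 1643^2 = 2699449 ≡ 1842
1323^512 ≡ 1842^2 = 3392964 ≡ 197
1323^1024 ≡ 197^2 = 38809 ≡ 189
1745 = 1024 + 512 + 128 + 64 + 16 + 1, so 1323^1745 ≡ 189·197·1643·248·708·1323 ≡ 873 (mod 1931)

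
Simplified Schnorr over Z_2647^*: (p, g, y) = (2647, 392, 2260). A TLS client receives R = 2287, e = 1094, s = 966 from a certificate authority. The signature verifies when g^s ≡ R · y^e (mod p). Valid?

yes

g^s mod p:
392^2 = 153664 ≡ 138
392^4 ≡ 138^2 = 19044 ≡ 515
392^8 ≡ 515^2 = 265225 ≡ 525
392^16 ≡ 525^2 = 275625 ≡ 337
392^32 ≡ 337^2 = 113569 ≡ 2395
392^64 ≡ 2395^2 = 5736025 ≡ 2623
392^128 ≡ 2623^2 = 6880129 ≡ 576
392^256 ≡ 576^2 = 331776 ≡ 901
392^512 ≡ 901^2 = 811801 ≡ 1819
966 = 512 + 256 + 128 + 64 + 4 + 2, so 392^966 ≡ 1819·901·576·2623·515·138 ≡ 2499 (mod 2647)
R · y^e mod p:
2260^2 = 5107600 ≡ 1537
2260^4 ≡ 1537^2 = 2362369 ≡ 1245
2260^8 ≡ 1245^2 = 1550025 ≡ 1530
2260^16 ≡ 1530^2 = 2340900 ≡ 952
2260^32 ≡ 952^2 = 906304 ≡ 1030
2260^64 ≡ 1030^2 = 1060900 ≡ 2100
2260^128 ≡ 2100^2 = 4410000 ≡ 98
2260^256 ≡ 98^2 = 9604 ≡ 1663
2260^512 ≡ 1663^2 = 2765569 ≡ 2101
2260^1024 ≡ 2101^2 = 4414201 ≡ 1652
1094 = 1024 + 64 + 4 + 2, so 2260^1094 ≡ 1652·2100·1245·1537 ≡ 2618 (mod 2647)
2287·2618 = 5987366 ≡ 2499 (mod 2647)
2499 ≡ 2499 (mod 2647); signature holds.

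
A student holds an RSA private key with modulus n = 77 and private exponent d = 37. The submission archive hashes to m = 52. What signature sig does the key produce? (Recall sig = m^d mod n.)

m^2 ≡ 52^2 = 2704 ≡ 9
m^4 ≡ 9^2 = 81 ≡ 4
m^8 ≡ 4^2 = 16
m^16 ≡ 16^2 = 256 ≡ 25
m^32 ≡ 25^2 = 625 ≡ 9
37 = 32 + 4 + 1, so m^37 ≡ 9·4·52 ≡ 24 (mod 77)

24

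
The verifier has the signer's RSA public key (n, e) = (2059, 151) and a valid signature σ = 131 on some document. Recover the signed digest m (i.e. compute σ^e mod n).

Squares mod 2059: σ^1≡131, σ^2≡689, σ^4≡1151, σ^8≡864, σ^16≡1138, σ^32≡1992, σ^64≡371, σ^128≡1747
151 = 128 + 16 + 4 + 2 + 1, so σ^151 ≡ 1747·1138·1151·689·131 ≡ 1210 (mod 2059)

1210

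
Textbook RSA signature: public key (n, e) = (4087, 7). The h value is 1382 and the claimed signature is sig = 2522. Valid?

yes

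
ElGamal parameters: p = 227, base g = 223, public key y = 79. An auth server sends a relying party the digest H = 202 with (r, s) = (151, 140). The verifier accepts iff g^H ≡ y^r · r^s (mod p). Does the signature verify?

Left side g^H mod p:
223^2 = 49729 ≡ 16
223^4 ≡ 16^2 = 256 ≡ 29
223^8 ≡ 29^2 = 841 ≡ 160
223^16 ≡ 160^2 = 25600 ≡ 176
223^32 ≡ 176^2 = 30976 ≡ 104
223^64 ≡ 104^2 = 10816 ≡ 147
223^128 ≡ 147^2 = 21609 ≡ 44
202 = 128 + 64 + 8 + 2, so 223^202 ≡ 44·147·160·16 ≡ 19 (mod 227)
Right side y^r · r^s mod p:
79^2 = 6241 ≡ 112
79^4 ≡ 112^2 = 12544 ≡ 59
79^8 ≡ 59^2 = 3481 ≡ 76
79^16 ≡ 76^2 = 5776 ≡ 101
79^32 ≡ 101^2 = 10201 ≡ 213
79^64 ≡ 213^2 = 45369 ≡ 196
79^128 ≡ 196^2 = 38416 ≡ 53
151 = 128 + 16 + 4 + 2 + 1, so 79^151 ≡ 53·101·59·112·79 ≡ 104 (mod 227)
151^2 = 22801 ≡ 101
151^4 ≡ 101^2 = 10201 ≡ 213
151^8 ≡ 213^2 = 45369 ≡ 196
151^16 ≡ 196^2 = 38416 ≡ 53
151^32 ≡ 53^2 = 2809 ≡ 85
151^64 ≡ 85^2 = 7225 ≡ 188
151^128 ≡ 188^2 = 35344 ≡ 159
140 = 128 + 8 + 4, so 151^140 ≡ 159·196·213 ≡ 225 (mod 227)
104·225 = 23400 ≡ 19 (mod 227)
19 ≡ 19 (mod 227), so the signature is genuine.

verifies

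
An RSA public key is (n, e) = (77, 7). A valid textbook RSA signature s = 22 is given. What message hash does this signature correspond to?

22

Squares mod 77: s^1≡22, s^2≡22, s^4≡22
7 = 4 + 2 + 1, so s^7 ≡ 22·22·22 ≡ 22 (mod 77)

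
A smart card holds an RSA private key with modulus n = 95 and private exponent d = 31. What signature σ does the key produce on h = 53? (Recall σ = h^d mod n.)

67

h^31 mod 95 = 67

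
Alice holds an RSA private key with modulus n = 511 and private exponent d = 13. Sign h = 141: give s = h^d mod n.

393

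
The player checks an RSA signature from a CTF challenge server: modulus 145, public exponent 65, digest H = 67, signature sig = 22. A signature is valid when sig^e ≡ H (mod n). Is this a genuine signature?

genuine

Squares mod 145: sig^1≡22, sig^2≡49, sig^4≡81, sig^8≡36, sig^16≡136, sig^32≡81, sig^64≡36
65 = 64 + 1, so sig^65 ≡ 36·22 ≡ 67 (mod 145)
Since 67 equals the digest 67, verification succeeds.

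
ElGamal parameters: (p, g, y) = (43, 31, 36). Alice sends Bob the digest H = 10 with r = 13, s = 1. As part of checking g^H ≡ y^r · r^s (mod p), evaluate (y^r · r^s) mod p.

38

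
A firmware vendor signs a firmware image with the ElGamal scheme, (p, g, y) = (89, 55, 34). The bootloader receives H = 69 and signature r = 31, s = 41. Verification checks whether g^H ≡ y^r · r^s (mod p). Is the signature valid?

Left side g^H mod p:
55^2 = 3025 ≡ 88
55^4 ≡ 88^2 = 7744 ≡ 1
55^8 ≡ 1^2 = 1
55^16 ≡ 1^2 = 1
55^32 ≡ 1^2 = 1
55^64 ≡ 1^2 = 1
69 = 64 + 4 + 1, so 55^69 ≡ 1·1·55 ≡ 55 (mod 89)
Right side y^r · r^s mod p:
34^2 = 1156 ≡ 88
34^4 ≡ 88^2 = 7744 ≡ 1
34^8 ≡ 1^2 = 1
34^16 ≡ 1^2 = 1
31 = 16 + 8 + 4 + 2 + 1, so 34^31 ≡ 1·1·1·88·34 ≡ 55 (mod 89)
31^2 = 961 ≡ 71
31^4 ≡ 71^2 = 5041 ≡ 57
31^8 ≡ 57^2 = 3249 ≡ 45
31^16 ≡ 45^2 = 2025 ≡ 67
31^32 ≡ 67^2 = 4489 ≡ 39
41 = 32 + 8 + 1, so 31^41 ≡ 39·45·31 ≡ 26 (mod 89)
55·26 = 1430 ≡ 6 (mod 89)
55 ≠ 6, so verification fails.

invalid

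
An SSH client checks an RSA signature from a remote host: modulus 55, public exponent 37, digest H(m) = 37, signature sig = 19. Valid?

no

sig^2 ≡ 19^2 = 361 ≡ 31
sig^4 ≡ 31^2 = 961 ≡ 26
sig^8 ≡ 26^2 = 676 ≡ 16
sig^16 ≡ 16^2 = 256 ≡ 36
sig^32 ≡ 36^2 = 1296 ≡ 31
37 = 32 + 4 + 1, so sig^37 ≡ 31·26·19 ≡ 24 (mod 55)
24 ≠ 37, so verification fails.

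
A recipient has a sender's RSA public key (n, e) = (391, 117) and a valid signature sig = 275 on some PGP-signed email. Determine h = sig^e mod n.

sig^2 ≡ 275^2 = 75625 ≡ 162
sig^4 ≡ 162^2 = 26244 ≡ 47
sig^8 ≡ 47^2 = 2209 ≡ 254
sig^16 ≡ 254^2 = 64516 ≡ 1
sig^32 ≡ 1^2 = 1
sig^64 ≡ 1^2 = 1
117 = 64 + 32 + 16 + 4 + 1, so sig^117 ≡ 1·1·1·47·275 ≡ 22 (mod 391)

22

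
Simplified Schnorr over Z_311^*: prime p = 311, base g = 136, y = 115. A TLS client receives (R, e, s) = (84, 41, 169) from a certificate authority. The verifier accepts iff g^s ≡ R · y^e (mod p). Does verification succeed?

g^s mod p:
136^169 mod 311 = 238
R · y^e mod p:
115^41 mod 311 = 258
84·258 = 21672 ≡ 213 (mod 311)
238 ≠ 213; the check fails.

fails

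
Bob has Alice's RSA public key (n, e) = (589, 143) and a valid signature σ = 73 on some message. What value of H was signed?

σ^2 ≡ 73^2 = 5329 ≡ 28
σ^4 ≡ 28^2 = 784 ≡ 195
σ^8 ≡ 195^2 = 38025 ≡ 329
σ^16 ≡ 329^2 = 108241 ≡ 454
σ^32 ≡ 454^2 = 206116 ≡ 555
σ^64 ≡ 555^2 = 308025 ≡ 567
σ^128 ≡ 567^2 = 321489 ≡ 484
143 = 128 + 8 + 4 + 2 + 1, so σ^143 ≡ 484·329·195·28·73 ≡ 291 (mod 589)

291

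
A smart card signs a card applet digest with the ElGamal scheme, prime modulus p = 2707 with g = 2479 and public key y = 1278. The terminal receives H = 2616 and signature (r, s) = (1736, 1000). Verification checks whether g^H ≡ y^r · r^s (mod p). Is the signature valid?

Left side g^H mod p:
2479^2616 mod 2707 = 2582
Right side y^r · r^s mod p:
1278^1736 mod 2707 = 2360
1736^1000 mod 2707 = 2074
2360·2074 = 4894640 ≡ 384 (mod 2707)
2582 ≠ 384, so verification fails.

invalid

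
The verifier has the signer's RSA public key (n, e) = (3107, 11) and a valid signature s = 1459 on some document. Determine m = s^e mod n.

2570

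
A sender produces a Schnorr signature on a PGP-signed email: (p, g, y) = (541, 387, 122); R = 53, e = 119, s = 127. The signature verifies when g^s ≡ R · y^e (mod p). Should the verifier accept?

g^s mod p:
387^127 mod 541 = 143
R · y^e mod p:
122^119 mod 541 = 265
53·265 = 14045 ≡ 520 (mod 541)
143 ≠ 520; the check fails.

reject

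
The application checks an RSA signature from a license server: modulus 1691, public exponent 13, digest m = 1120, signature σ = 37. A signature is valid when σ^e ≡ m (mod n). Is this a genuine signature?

genuine

Squares mod 1691: σ^1≡37, σ^2≡1369, σ^4≡533, σ^8≡1
13 = 8 + 4 + 1, so σ^13 ≡ 1·533·37 ≡ 1120 (mod 1691)
σ^13 mod 1691 = 1120 matches m.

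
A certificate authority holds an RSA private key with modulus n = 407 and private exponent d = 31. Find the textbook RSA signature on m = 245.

m^2 ≡ 245^2 = 60025 ≡ 196
m^4 ≡ 196^2 = 38416 ≡ 158
m^8 ≡ 158^2 = 24964 ≡ 137
m^16 ≡ 137^2 = 18769 ≡ 47
31 = 16 + 8 + 4 + 2 + 1, so m^31 ≡ 47·137·158·196·245 ≡ 14 (mod 407)

14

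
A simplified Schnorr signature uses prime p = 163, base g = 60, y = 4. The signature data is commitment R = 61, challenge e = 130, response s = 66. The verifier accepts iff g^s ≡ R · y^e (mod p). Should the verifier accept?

reject

g^s mod p:
60^66 mod 163 = 21
R · y^e mod p:
4^130 mod 163 = 143
61·143 = 8723 ≡ 84 (mod 163)
21 ≠ 84; the check fails.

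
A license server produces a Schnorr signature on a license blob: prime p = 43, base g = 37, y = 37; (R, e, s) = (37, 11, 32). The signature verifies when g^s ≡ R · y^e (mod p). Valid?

g^s mod p:
37^32 mod 43 = 36
R · y^e mod p:
37^11 mod 43 = 7
37·7 = 259 ≡ 1 (mod 43)
36 ≠ 1; the check fails.

no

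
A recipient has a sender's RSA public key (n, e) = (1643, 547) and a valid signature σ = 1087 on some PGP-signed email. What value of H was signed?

σ^2 ≡ 1087^2 = 1181569 ≡ 252
σ^4 ≡ 252^2 = 63504 ≡ 1070
σ^8 ≡ 1070^2 = 1144900 ≡ 1372
σ^16 ≡ 1372^2 = 1882384 ≡ 1149
σ^32 ≡ 1149^2 = 1320201 ≡ 872
σ^64 ≡ 872^2 = 760384 ≡ 1318
σ^128 ≡ 1318^2 = 1737124 ≡ 473
σ^256 ≡ 473^2 = 223729 ≡ 281
σ^512 ≡ 281^2 = 78961 ≡ 97
547 = 512 + 32 + 2 + 1, so σ^547 ≡ 97·872·252·1087 ≡ 1616 (mod 1643)

1616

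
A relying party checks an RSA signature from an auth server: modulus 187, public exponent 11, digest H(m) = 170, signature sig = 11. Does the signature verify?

does not verify

sig^2 ≡ 11^2 = 121
sig^4 ≡ 121^2 = 14641 ≡ 55
sig^8 ≡ 55^2 = 3025 ≡ 33
11 = 8 + 2 + 1, so sig^11 ≡ 33·121·11 ≡ 165 (mod 187)
165 ≠ 170, so verification fails.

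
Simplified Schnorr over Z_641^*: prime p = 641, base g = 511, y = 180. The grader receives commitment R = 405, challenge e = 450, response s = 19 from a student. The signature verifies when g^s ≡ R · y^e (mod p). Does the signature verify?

does not verify

g^s mod p:
Squares mod 641: 511^1≡511, 511^2≡234, 511^4≡271, 511^8≡367, 511^16≡79
19 = 16 + 2 + 1, so 511^19 ≡ 79·234·511 ≡ 570 (mod 641)
R · y^e mod p:
Squares mod 641: 180^1≡180, 180^2≡350, 180^4≡69, 180^8≡274, 180^16≡79, 180^32≡472, 180^64≡357, 180^128≡531, 180^256≡562
450 = 256 + 128 + 64 + 2, so 180^450 ≡ 562·531·357·350 ≡ 601 (mod 641)
405·601 = 243405 ≡ 466 (mod 641)
570 ≠ 466; the check fails.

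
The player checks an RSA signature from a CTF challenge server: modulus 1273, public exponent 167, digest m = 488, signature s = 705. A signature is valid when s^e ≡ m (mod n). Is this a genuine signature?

genuine

s^167 mod 1273 = 488
Since 488 equals the digest 488, verification succeeds.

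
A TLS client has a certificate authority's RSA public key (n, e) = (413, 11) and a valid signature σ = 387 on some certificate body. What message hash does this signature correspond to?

109

σ^2 ≡ 387^2 = 149769 ≡ 263
σ^4 ≡ 263^2 = 69169 ≡ 198
σ^8 ≡ 198^2 = 39204 ≡ 382
11 = 8 + 2 + 1, so σ^11 ≡ 382·263·387 ≡ 109 (mod 413)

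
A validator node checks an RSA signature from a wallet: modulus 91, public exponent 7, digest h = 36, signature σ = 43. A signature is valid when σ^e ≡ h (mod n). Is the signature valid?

Squares mod 91: σ^1≡43, σ^2≡29, σ^4≡22
7 = 4 + 2 + 1, so σ^7 ≡ 22·29·43 ≡ 43 (mod 91)
The recovered value 43 does not match the digest 36.

invalid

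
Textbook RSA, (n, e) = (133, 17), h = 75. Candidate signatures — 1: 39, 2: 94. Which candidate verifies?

2

Candidate 1: 39^2 = 1521 ≡ 58; 39^4 ≡ 58^2 = 3364 ≡ 39; 39^8 ≡ 39^2 = 1521 ≡ 58; 39^16 ≡ 58^2 = 3364 ≡ 39; 17 = 16 + 1, so 39^17 ≡ 39·39 ≡ 58 (mod 133)
Candidate 2: 94^2 = 8836 ≡ 58; 94^4 ≡ 58^2 = 3364 ≡ 39; 94^8 ≡ 39^2 = 1521 ≡ 58; 94^16 ≡ 58^2 = 3364 ≡ 39; 17 = 16 + 1, so 94^17 ≡ 39·94 ≡ 75 (mod 133)
  → matches h = 75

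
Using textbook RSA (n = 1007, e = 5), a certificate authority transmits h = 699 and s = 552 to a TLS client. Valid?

no

s^5 mod 1007 = 495
s^5 mod 1007 = 495, but h = 699.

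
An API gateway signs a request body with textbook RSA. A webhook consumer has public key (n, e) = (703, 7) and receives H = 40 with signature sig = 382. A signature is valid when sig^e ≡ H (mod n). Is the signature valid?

sig^2 ≡ 382^2 = 145924 ≡ 403
sig^4 ≡ 403^2 = 162409 ≡ 16
7 = 4 + 2 + 1, so sig^7 ≡ 16·403·382 ≡ 527 (mod 703)
sig^7 mod 703 = 527, but H = 40.

invalid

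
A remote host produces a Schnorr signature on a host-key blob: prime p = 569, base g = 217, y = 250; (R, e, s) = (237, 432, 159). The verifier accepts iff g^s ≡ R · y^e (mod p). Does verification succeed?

g^s mod p:
217^2 = 47089 ≡ 431
217^4 ≡ 431^2 = 185761 ≡ 267
217^8 ≡ 267^2 = 71289 ≡ 164
217^16 ≡ 164^2 = 26896 ≡ 153
217^32 ≡ 153^2 = 23409 ≡ 80
217^64 ≡ 80^2 = 6400 ≡ 141
217^128 ≡ 141^2 = 19881 ≡ 535
159 = 128 + 16 + 8 + 4 + 2 + 1, so 217^159 ≡ 535·153·164·267·431·217 ≡ 525 (mod 569)
R · y^e mod p:
250^2 = 62500 ≡ 479
250^4 ≡ 479^2 = 229441 ≡ 134
250^8 ≡ 134^2 = 17956 ≡ 317
250^16 ≡ 317^2 = 100489 ≡ 345
250^32 ≡ 345^2 = 119025 ≡ 104
250^64 ≡ 104^2 = 10816 ≡ 5
250^128 ≡ 5^2 = 25
250^256 ≡ 25^2 = 625 ≡ 56
432 = 256 + 128 + 32 + 16, so 250^432 ≡ 56·25·104·345 ≡ 111 (mod 569)
237·111 = 26307 ≡ 133 (mod 569)
525 ≠ 133; the check fails.

fails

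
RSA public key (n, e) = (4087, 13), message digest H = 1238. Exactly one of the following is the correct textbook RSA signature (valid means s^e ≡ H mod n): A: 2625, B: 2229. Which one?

A

Candidate A: 2625^13 mod 4087 = 1238
  → matches H = 1238
Candidate B: 2229^13 mod 4087 = 2798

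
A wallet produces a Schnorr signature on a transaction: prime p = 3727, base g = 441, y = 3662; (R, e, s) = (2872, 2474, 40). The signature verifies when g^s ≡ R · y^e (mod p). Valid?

yes

g^s mod p:
441^2 = 194481 ≡ 677
441^4 ≡ 677^2 = 458329 ≡ 3635
441^8 ≡ 3635^2 = 13213225 ≡ 1010
441^16 ≡ 1010^2 = 1020100 ≡ 2629
441^32 ≡ 2629^2 = 6911641 ≡ 1783
40 = 32 + 8, so 441^40 ≡ 1783·1010 ≡ 689 (mod 3727)
R · y^e mod p:
3662^2 = 13410244 ≡ 498
3662^4 ≡ 498^2 = 248004 ≡ 2022
3662^8 ≡ 2022^2 = 4088484 ≡ 3692
3662^16 ≡ 3692^2 = 13630864 ≡ 1225
3662^32 ≡ 1225^2 = 1500625 ≡ 2371
3662^64 ≡ 2371^2 = 5621641 ≡ 1325
3662^128 ≡ 1325^2 = 1755625 ≡ 208
3662^256 ≡ 208^2 = 43264 ≡ 2267
3662^512 ≡ 2267^2 = 5139289 ≡ 3483
3662^1024 ≡ 3483^2 = 12131289 ≡ 3631
3662^2048 ≡ 3631^2 = 13184161 ≡ 1762
2474 = 2048 + 256 + 128 + 32 + 8 + 2, so 3662^2474 ≡ 1762·2267·208·2371·3692·498 ≡ 531 (mod 3727)
2872·531 = 1525032 ≡ 689 (mod 3727)
689 ≡ 689 (mod 3727); signature holds.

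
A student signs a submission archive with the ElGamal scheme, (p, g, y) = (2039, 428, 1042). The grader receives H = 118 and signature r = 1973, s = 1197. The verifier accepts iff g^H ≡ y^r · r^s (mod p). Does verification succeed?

Left side g^H mod p:
428^2 = 183184 ≡ 1713
428^4 ≡ 1713^2 = 2934369 ≡ 248
428^8 ≡ 248^2 = 61504 ≡ 334
428^16 ≡ 334^2 = 111556 ≡ 1450
428^32 ≡ 1450^2 = 2102500 ≡ 291
428^64 ≡ 291^2 = 84681 ≡ 1082
118 = 64 + 32 + 16 + 4 + 2, so 428^118 ≡ 1082·291·1450·248·1713 ≡ 1215 (mod 2039)
Right side y^r · r^s mod p:
1042^2 = 1085764 ≡ 1016
1042^4 ≡ 1016^2 = 1032256 ≡ 522
1042^8 ≡ 522^2 = 272484 ≡ 1297
1042^16 ≡ 1297^2 = 1682209 ≡ 34
1042^32 ≡ 34^2 = 1156
1042^64 ≡ 1156^2 = 1336336 ≡ 791
1042^128 ≡ 791^2 = 625681 ≡ 1747
1042^256 ≡ 1747^2 = 3052009 ≡ 1665
1042^512 ≡ 1665^2 = 2772225 ≡ 1224
1042^1024 ≡ 1224^2 = 1498176 ≡ 1550
1973 = 1024 + 512 + 256 + 128 + 32 + 16 + 4 + 1, so 1042^1973 ≡ 1550·1224·1665·1747·1156·34·522·1042 ≡ 1002 (mod 2039)
1973^2 = 3892729 ≡ 278
1973^4 ≡ 278^2 = 77284 ≡ 1841
1973^8 ≡ 1841^2 = 3389281 ≡ 463
1973^16 ≡ 463^2 = 214369 ≡ 274
1973^32 ≡ 274^2 = 75076 ≡ 1672
1973^64 ≡ 1672^2 = 2795584 ≡ 115
1973^128 ≡ 115^2 = 13225 ≡ 991
1973^256 ≡ 991^2 = 982081 ≡ 1322
1973^512 ≡ 1322^2 = 1747684 ≡ 261
1973^1024 ≡ 261^2 = 68121 ≡ 834
1197 = 1024 + 128 + 32 + 8 + 4 + 1, so 1973^1197 ≡ 834·991·1672·463·1841·1973 ≡ 135 (mod 2039)
1002·135 = 135270 ≡ 696 (mod 2039)
1215 ≠ 696, so verification fails.

fails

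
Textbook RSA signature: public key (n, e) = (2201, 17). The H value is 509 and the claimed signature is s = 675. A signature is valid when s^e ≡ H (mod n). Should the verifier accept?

accept

s^2 ≡ 675^2 = 455625 ≡ 18
s^4 ≡ 18^2 = 324
s^8 ≡ 324^2 = 104976 ≡ 1529
s^16 ≡ 1529^2 = 2337841 ≡ 379
17 = 16 + 1, so s^17 ≡ 379·675 ≡ 509 (mod 2201)
s^17 mod 2201 = 509 matches H.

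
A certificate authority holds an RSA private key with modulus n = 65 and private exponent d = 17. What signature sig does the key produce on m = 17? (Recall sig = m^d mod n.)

62

m^2 ≡ 17^2 = 289 ≡ 29
m^4 ≡ 29^2 = 841 ≡ 61
m^8 ≡ 61^2 = 3721 ≡ 16
m^16 ≡ 16^2 = 256 ≡ 61
17 = 16 + 1, so m^17 ≡ 61·17 ≡ 62 (mod 65)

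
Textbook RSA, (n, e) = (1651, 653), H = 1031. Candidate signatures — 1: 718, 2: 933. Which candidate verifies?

2

Candidate 1: 718^2 = 515524 ≡ 412; 718^4 ≡ 412^2 = 169744 ≡ 1342; 718^8 ≡ 1342^2 = 1800964 ≡ 1374; 718^16 ≡ 1374^2 = 1887876 ≡ 783; 718^32 ≡ 783^2 = 613089 ≡ 568; 718^64 ≡ 568^2 = 322624 ≡ 679; 718^128 ≡ 679^2 = 461041 ≡ 412; 718^256 ≡ 412^2 = 169744 ≡ 1342; 718^512 ≡ 1342^2 = 1800964 ≡ 1374; 653 = 512 + 128 + 8 + 4 + 1, so 718^653 ≡ 1374·412·1374·1342·718 ≡ 620 (mod 1651)
Candidate 2: 933^2 = 870489 ≡ 412; 933^4 ≡ 412^2 = 169744 ≡ 1342; 933^8 ≡ 1342^2 = 1800964 ≡ 1374; 933^16 ≡ 1374^2 = 1887876 ≡ 783; 933^32 ≡ 783^2 = 613089 ≡ 568; 933^64 ≡ 568^2 = 322624 ≡ 679; 933^128 ≡ 679^2 = 461041 ≡ 412; 933^256 ≡ 412^2 = 169744 ≡ 1342; 933^512 ≡ 1342^2 = 1800964 ≡ 1374; 653 = 512 + 128 + 8 + 4 + 1, so 933^653 ≡ 1374·412·1374·1342·933 ≡ 1031 (mod 1651)
  → matches H = 1031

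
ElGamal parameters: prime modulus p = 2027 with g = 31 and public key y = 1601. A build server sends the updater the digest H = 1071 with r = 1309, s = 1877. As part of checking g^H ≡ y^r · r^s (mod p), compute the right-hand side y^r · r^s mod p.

Squares mod 2027: 1601^1≡1601, 1601^2≡1073, 1601^4≡2020, 1601^8≡49, 1601^16≡374, 1601^32≡13, 1601^64≡169, 1601^128≡183, 1601^256≡1057, 1601^512≡372, 1601^1024≡548
1309 = 1024 + 256 + 16 + 8 + 4 + 1, so 1601^1309 ≡ 548·1057·374·49·2020·1601 ≡ 345 (mod 2027)
Squares mod 2027: 1309^1≡1309, 1309^2≡666, 1309^4≡1670, 1309^8≡1775, 1309^16≡667, 1309^32≡976, 1309^64≡1913, 1309^128≡834, 1309^256≡295, 1309^512≡1891, 1309^1024≡253
1877 = 1024 + 512 + 256 + 64 + 16 + 4 + 1, so 1309^1877 ≡ 253·1891·295·1913·667·1670·1309 ≡ 1605 (mod 2027)
y^r · r^s ≡ 345·1605 = 553725 ≡ 354 (mod 2027)

354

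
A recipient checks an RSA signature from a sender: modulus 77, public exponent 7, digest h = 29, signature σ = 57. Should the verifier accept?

Squares mod 77: σ^1≡57, σ^2≡15, σ^4≡71
7 = 4 + 2 + 1, so σ^7 ≡ 71·15·57 ≡ 29 (mod 77)
σ^7 mod 77 = 29 matches h.

accept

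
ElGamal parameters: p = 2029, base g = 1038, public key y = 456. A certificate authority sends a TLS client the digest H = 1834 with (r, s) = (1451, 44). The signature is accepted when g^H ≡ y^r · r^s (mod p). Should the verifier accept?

Left side g^H mod p:
Squares mod 2029: 1038^1≡1038, 1038^2≡45, 1038^4≡2025, 1038^8≡16, 1038^16≡256, 1038^32≡608, 1038^64≡386, 1038^128≡879, 1038^256≡1621, 1038^512≡86, 1038^1024≡1309
1834 = 1024 + 512 + 256 + 32 + 8 + 2, so 1038^1834 ≡ 1309·86·1621·608·16·45 ≡ 406 (mod 2029)
Right side y^r · r^s mod p:
Squares mod 2029: 456^1≡456, 456^2≡978, 456^4≡825, 456^8≡910, 456^16≡268, 456^32≡809, 456^64≡1143, 456^128≡1802, 456^256≡804, 456^512≡1194, 456^1024≡1278
1451 = 1024 + 256 + 128 + 32 + 8 + 2 + 1, so 456^1451 ≡ 1278·804·1802·809·910·978·456 ≡ 1794 (mod 2029)
Squares mod 2029: 1451^1≡1451, 1451^2≡1328, 1451^4≡383, 1451^8≡601, 1451^16≡39, 1451^32≡1521
44 = 32 + 8 + 4, so 1451^44 ≡ 1521·601·383 ≡ 335 (mod 2029)
1794·335 = 600990 ≡ 406 (mod 2029)
406 ≡ 406 (mod 2029), so the signature is genuine.

accept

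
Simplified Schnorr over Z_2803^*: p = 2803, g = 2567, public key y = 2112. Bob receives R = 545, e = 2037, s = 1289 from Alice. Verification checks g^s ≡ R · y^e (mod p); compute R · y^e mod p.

719

Squares mod 2803: 2112^1≡2112, 2112^2≡971, 2112^4≡1033, 2112^8≡1949, 2112^16≡536, 2112^32≡1390, 2112^64≡833, 2112^128≡1548, 2112^256≡2542, 2112^512≡849, 2112^1024≡430
2037 = 1024 + 512 + 256 + 128 + 64 + 32 + 16 + 4 + 1, so 2112^2037 ≡ 430·849·2542·1548·833·1390·536·1033·2112 ≡ 2146 (mod 2803)
R · y^e ≡ 545·2146 = 1169570 ≡ 719 (mod 2803)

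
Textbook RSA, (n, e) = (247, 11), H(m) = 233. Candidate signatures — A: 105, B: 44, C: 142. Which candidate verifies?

Candidate A: Squares mod 247: 105^1≡105, 105^2≡157, 105^4≡196, 105^8≡131; 11 = 8 + 2 + 1, so 105^11 ≡ 131·157·105 ≡ 14 (mod 247)
Candidate B: Squares mod 247: 44^1≡44, 44^2≡207, 44^4≡118, 44^8≡92; 11 = 8 + 2 + 1, so 44^11 ≡ 92·207·44 ≡ 112 (mod 247)
Candidate C: Squares mod 247: 142^1≡142, 142^2≡157, 142^4≡196, 142^8≡131; 11 = 8 + 2 + 1, so 142^11 ≡ 131·157·142 ≡ 233 (mod 247)
  → matches H(m) = 233

C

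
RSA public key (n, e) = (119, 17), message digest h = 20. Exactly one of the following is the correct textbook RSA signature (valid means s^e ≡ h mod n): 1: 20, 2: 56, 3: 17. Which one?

Candidate 1: Squares mod 119: 20^1≡20, 20^2≡43, 20^4≡64, 20^8≡50, 20^16≡1; 17 = 16 + 1, so 20^17 ≡ 1·20 ≡ 20 (mod 119)
  → matches h = 20
Candidate 2: Squares mod 119: 56^1≡56, 56^2≡42, 56^4≡98, 56^8≡84, 56^16≡35; 17 = 16 + 1, so 56^17 ≡ 35·56 ≡ 56 (mod 119)
Candidate 3: Squares mod 119: 17^1≡17, 17^2≡51, 17^4≡102, 17^8≡51, 17^16≡102; 17 = 16 + 1, so 17^17 ≡ 102·17 ≡ 68 (mod 119)

1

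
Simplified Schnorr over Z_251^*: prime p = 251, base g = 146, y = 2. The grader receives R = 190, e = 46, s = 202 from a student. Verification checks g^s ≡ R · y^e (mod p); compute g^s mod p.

106

146^2 = 21316 ≡ 232
146^4 ≡ 232^2 = 53824 ≡ 110
146^8 ≡ 110^2 = 12100 ≡ 52
146^16 ≡ 52^2 = 2704 ≡ 194
146^32 ≡ 194^2 = 37636 ≡ 237
146^64 ≡ 237^2 = 56169 ≡ 196
146^128 ≡ 196^2 = 38416 ≡ 13
202 = 128 + 64 + 8 + 2, so 146^202 ≡ 13·196·52·232 ≡ 106 (mod 251)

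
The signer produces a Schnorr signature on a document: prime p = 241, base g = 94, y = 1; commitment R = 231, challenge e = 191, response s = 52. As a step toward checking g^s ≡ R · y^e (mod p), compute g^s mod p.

231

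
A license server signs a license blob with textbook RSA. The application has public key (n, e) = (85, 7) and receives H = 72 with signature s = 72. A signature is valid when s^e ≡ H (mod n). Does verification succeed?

s^2 ≡ 72^2 = 5184 ≡ 84
s^4 ≡ 84^2 = 7056 ≡ 1
7 = 4 + 2 + 1, so s^7 ≡ 1·84·72 ≡ 13 (mod 85)
13 ≠ 72, so verification fails.

fails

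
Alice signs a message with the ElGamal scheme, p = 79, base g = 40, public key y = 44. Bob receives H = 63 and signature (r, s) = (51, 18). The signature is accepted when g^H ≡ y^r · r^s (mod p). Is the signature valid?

valid

Left side g^H mod p:
40^2 = 1600 ≡ 20
40^4 ≡ 20^2 = 400 ≡ 5
40^8 ≡ 5^2 = 25
40^16 ≡ 25^2 = 625 ≡ 72
40^32 ≡ 72^2 = 5184 ≡ 49
63 = 32 + 16 + 8 + 4 + 2 + 1, so 40^63 ≡ 49·72·25·5·20·40 ≡ 62 (mod 79)
Right side y^r · r^s mod p:
44^2 = 1936 ≡ 40
44^4 ≡ 40^2 = 1600 ≡ 20
44^8 ≡ 20^2 = 400 ≡ 5
44^16 ≡ 5^2 = 25
44^32 ≡ 25^2 = 625 ≡ 72
51 = 32 + 16 + 2 + 1, so 44^51 ≡ 72·25·40·44 ≡ 21 (mod 79)
51^2 = 2601 ≡ 73
51^4 ≡ 73^2 = 5329 ≡ 36
51^8 ≡ 36^2 = 1296 ≡ 32
51^16 ≡ 32^2 = 1024 ≡ 76
18 = 16 + 2, so 51^18 ≡ 76·73 ≡ 18 (mod 79)
21·18 = 378 ≡ 62 (mod 79)
62 ≡ 62 (mod 79), so the signature is genuine.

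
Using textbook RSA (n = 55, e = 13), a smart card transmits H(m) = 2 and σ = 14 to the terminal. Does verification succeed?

fails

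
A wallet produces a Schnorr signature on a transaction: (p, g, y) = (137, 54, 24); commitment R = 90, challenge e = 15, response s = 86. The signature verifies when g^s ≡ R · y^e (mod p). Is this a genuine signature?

g^s mod p:
54^2 = 2916 ≡ 39
54^4 ≡ 39^2 = 1521 ≡ 14
54^8 ≡ 14^2 = 196 ≡ 59
54^16 ≡ 59^2 = 3481 ≡ 56
54^32 ≡ 56^2 = 3136 ≡ 122
54^64 ≡ 122^2 = 14884 ≡ 88
86 = 64 + 16 + 4 + 2, so 54^86 ≡ 88·56·14·39 ≡ 8 (mod 137)
R · y^e mod p:
24^2 = 576 ≡ 28
24^4 ≡ 28^2 = 784 ≡ 99
24^8 ≡ 99^2 = 9801 ≡ 74
15 = 8 + 4 + 2 + 1, so 24^15 ≡ 74·99·28·24 ≡ 114 (mod 137)
90·114 = 10260 ≡ 122 (mod 137)
8 ≠ 122; the check fails.

forged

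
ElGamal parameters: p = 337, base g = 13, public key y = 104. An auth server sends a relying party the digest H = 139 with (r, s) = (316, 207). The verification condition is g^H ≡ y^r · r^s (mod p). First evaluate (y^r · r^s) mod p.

16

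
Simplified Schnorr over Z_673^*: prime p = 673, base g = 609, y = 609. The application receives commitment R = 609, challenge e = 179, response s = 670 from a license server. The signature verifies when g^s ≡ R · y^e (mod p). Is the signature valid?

g^s mod p:
609^2 = 370881 ≡ 58
609^4 ≡ 58^2 = 3364 ≡ 672
609^8 ≡ 672^2 = 451584 ≡ 1
609^16 ≡ 1^2 = 1
609^32 ≡ 1^2 = 1
609^64 ≡ 1^2 = 1
609^128 ≡ 1^2 = 1
609^256 ≡ 1^2 = 1
609^512 ≡ 1^2 = 1
670 = 512 + 128 + 16 + 8 + 4 + 2, so 609^670 ≡ 1·1·1·1·672·58 ≡ 615 (mod 673)
R · y^e mod p:
609^2 = 370881 ≡ 58
609^4 ≡ 58^2 = 3364 ≡ 672
609^8 ≡ 672^2 = 451584 ≡ 1
609^16 ≡ 1^2 = 1
609^32 ≡ 1^2 = 1
609^64 ≡ 1^2 = 1
609^128 ≡ 1^2 = 1
179 = 128 + 32 + 16 + 2 + 1, so 609^179 ≡ 1·1·1·58·609 ≡ 326 (mod 673)
609·326 = 198534 ≡ 672 (mod 673)
615 ≠ 672; the check fails.

invalid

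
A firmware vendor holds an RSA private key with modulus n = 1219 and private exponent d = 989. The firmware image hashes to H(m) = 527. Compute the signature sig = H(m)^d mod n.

103

(H(m))^2 ≡ 527^2 = 277729 ≡ 1016
(H(m))^4 ≡ 1016^2 = 1032256 ≡ 982
(H(m))^8 ≡ 982^2 = 964324 ≡ 95
(H(m))^16 ≡ 95^2 = 9025 ≡ 492
(H(m))^32 ≡ 492^2 = 242064 ≡ 702
(H(m))^64 ≡ 702^2 = 492804 ≡ 328
(H(m))^128 ≡ 328^2 = 107584 ≡ 312
(H(m))^256 ≡ 312^2 = 97344 ≡ 1043
(H(m))^512 ≡ 1043^2 = 1087849 ≡ 501
989 = 512 + 256 + 128 + 64 + 16 + 8 + 4 + 1, so (H(m))^989 ≡ 501·1043·312·328·492·95·982·527 ≡ 103 (mod 1219)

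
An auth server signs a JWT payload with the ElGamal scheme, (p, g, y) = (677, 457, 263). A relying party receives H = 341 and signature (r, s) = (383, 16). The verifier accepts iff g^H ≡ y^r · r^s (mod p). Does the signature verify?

Left side g^H mod p:
457^2 = 208849 ≡ 333
457^4 ≡ 333^2 = 110889 ≡ 538
457^8 ≡ 538^2 = 289444 ≡ 365
457^16 ≡ 365^2 = 133225 ≡ 533
457^32 ≡ 533^2 = 284089 ≡ 426
457^64 ≡ 426^2 = 181476 ≡ 40
457^128 ≡ 40^2 = 1600 ≡ 246
457^256 ≡ 246^2 = 60516 ≡ 263
341 = 256 + 64 + 16 + 4 + 1, so 457^341 ≡ 263·40·533·538·457 ≡ 533 (mod 677)
Right side y^r · r^s mod p:
263^2 = 69169 ≡ 115
263^4 ≡ 115^2 = 13225 ≡ 362
263^8 ≡ 362^2 = 131044 ≡ 383
263^16 ≡ 383^2 = 146689 ≡ 457
263^32 ≡ 457^2 = 208849 ≡ 333
263^64 ≡ 333^2 = 110889 ≡ 538
263^128 ≡ 538^2 = 289444 ≡ 365
263^256 ≡ 365^2 = 133225 ≡ 533
383 = 256 + 64 + 32 + 16 + 8 + 4 + 2 + 1, so 263^383 ≡ 533·538·333·457·383·362·115·263 ≡ 333 (mod 677)
383^2 = 146689 ≡ 457
383^4 ≡ 457^2 = 208849 ≡ 333
383^8 ≡ 333^2 = 110889 ≡ 538
383^16 ≡ 538^2 = 289444 ≡ 365
333·365 = 121545 ≡ 362 (mod 677)
533 ≠ 362, so verification fails.

does not verify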